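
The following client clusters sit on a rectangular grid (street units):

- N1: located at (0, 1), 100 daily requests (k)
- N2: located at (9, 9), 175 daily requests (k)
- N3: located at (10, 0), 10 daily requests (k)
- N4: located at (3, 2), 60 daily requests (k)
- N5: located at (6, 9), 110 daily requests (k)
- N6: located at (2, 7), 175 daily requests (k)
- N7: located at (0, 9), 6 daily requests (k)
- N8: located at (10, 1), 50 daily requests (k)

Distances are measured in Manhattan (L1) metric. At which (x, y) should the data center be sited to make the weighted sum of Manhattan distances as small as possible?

Manhattan distance separates: Σwᵢ(|x−xᵢ|+|y−yᵢ|) = Σwᵢ|x−xᵢ| + Σwᵢ|y−yᵢ|, so x and y are optimised independently as 1-D weighted medians.
Total weight W = 686; half = 343.
x-coordinate, sorted with cumulative weight:
  x=0 (N1, w=100) cum 100
  x=0 (N7, w=6) cum 106
  x=2 (N6, w=175) cum 281
  x=3 (N4, w=60) cum 341
  x=6 (N5, w=110) cum 451  ← median
  x=9 (N2, w=175) cum 626
  x=10 (N3, w=10) cum 636
  x=10 (N8, w=50) cum 686
⇒ x* = 6
y-coordinate, sorted with cumulative weight:
  y=0 (N3, w=10) cum 10
  y=1 (N1, w=100) cum 110
  y=1 (N8, w=50) cum 160
  y=2 (N4, w=60) cum 220
  y=7 (N6, w=175) cum 395  ← median
  y=9 (N2, w=175) cum 570
  y=9 (N5, w=110) cum 680
  y=9 (N7, w=6) cum 686
⇒ y* = 7

(6, 7)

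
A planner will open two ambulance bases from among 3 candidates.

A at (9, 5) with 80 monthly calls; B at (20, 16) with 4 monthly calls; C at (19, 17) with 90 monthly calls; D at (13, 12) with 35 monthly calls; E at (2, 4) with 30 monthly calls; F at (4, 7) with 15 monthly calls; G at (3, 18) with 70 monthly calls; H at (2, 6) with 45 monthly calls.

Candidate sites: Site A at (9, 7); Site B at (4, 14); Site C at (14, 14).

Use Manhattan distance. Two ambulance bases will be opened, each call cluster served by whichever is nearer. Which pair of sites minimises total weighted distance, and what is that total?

{Site A, Site C}, total 2802

Evaluate every pair (each demand assigned to the nearer of the two):
  {Site A, Site C}: total = 2802
  {Site B, Site C}: total = 3242
  {Site A, Site B}: total = 3252
Best pair: {Site A, Site C} with total 2802.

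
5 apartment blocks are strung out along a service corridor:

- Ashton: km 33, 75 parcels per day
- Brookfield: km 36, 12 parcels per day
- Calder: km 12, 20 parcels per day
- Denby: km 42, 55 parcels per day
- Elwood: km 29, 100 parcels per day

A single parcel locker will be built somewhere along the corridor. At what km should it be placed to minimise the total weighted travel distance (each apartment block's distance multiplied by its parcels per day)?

x = 33

For a sum of weighted absolute distances on a line, the optimum is the weighted median (not the mean). Total weight W = 262; half-weight = 131.
Sort by position and accumulate weight:
  km 12 (Calder, w=20) → cum 20
  km 29 (Elwood, w=100) → cum 120
  km 33 (Ashton, w=75) → cum 195  ≥ 131 → median here
  km 36 (Brookfield, w=12) → cum 207
  km 42 (Denby, w=55) → cum 262
Optimal location: km 33.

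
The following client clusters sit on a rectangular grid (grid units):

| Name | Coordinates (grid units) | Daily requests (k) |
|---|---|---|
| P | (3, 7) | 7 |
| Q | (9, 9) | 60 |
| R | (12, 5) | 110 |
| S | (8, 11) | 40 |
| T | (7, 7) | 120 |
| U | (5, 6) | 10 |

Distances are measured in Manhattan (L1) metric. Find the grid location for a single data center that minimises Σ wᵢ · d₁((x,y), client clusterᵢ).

Manhattan distance separates: Σwᵢ(|x−xᵢ|+|y−yᵢ|) = Σwᵢ|x−xᵢ| + Σwᵢ|y−yᵢ|, so x and y are optimised independently as 1-D weighted medians.
Total weight W = 347; half = 173.5.
x-coordinate, sorted with cumulative weight:
  x=3 (P, w=7) cum 7
  x=5 (U, w=10) cum 17
  x=7 (T, w=120) cum 137
  x=8 (S, w=40) cum 177  ← median
  x=9 (Q, w=60) cum 237
  x=12 (R, w=110) cum 347
⇒ x* = 8
y-coordinate, sorted with cumulative weight:
  y=5 (R, w=110) cum 110
  y=6 (U, w=10) cum 120
  y=7 (P, w=7) cum 127
  y=7 (T, w=120) cum 247  ← median
  y=9 (Q, w=60) cum 307
  y=11 (S, w=40) cum 347
⇒ y* = 7

(8, 7)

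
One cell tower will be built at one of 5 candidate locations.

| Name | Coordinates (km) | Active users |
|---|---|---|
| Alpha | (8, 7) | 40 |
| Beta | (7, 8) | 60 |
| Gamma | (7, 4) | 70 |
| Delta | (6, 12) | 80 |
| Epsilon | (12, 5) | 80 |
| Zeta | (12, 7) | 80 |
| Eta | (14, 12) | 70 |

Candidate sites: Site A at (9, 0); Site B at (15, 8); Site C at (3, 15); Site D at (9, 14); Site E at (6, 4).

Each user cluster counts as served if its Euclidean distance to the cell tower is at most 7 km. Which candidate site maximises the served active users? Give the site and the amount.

Site E, covering 330

Coverage radius r = 7 km; a point is covered iff (Δx)²+(Δy)² ≤ 7² = 49.
  Site A (9, 0): covers {Gamma, Epsilon} → 150
  Site B (15, 8): covers {Epsilon, Zeta, Eta} → 230
  Site C (3, 15): covers {Delta} → 80
  Site D (9, 14): covers {Beta, Delta, Eta} → 210
  Site E (6, 4): covers {Alpha, Beta, Gamma, Epsilon, Zeta} → 330
Maximum coverage at Site E: 330 active users.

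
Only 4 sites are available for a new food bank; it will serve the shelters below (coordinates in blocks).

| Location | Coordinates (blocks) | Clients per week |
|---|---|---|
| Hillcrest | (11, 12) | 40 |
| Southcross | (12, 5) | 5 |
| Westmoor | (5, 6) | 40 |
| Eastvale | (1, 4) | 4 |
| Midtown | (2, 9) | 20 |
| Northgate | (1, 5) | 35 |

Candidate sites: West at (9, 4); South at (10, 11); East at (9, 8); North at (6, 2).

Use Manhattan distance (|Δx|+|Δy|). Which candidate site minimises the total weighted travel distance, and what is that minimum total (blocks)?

Total weighted distance at each candidate:
  West (9, 4): total = 1247
  South (10, 11): total = 1309
  East (9, 8): total = 1103
  North (6, 2): total = 1373
Minimum is at East with total 1103 blocks.

East, total 1103 blocks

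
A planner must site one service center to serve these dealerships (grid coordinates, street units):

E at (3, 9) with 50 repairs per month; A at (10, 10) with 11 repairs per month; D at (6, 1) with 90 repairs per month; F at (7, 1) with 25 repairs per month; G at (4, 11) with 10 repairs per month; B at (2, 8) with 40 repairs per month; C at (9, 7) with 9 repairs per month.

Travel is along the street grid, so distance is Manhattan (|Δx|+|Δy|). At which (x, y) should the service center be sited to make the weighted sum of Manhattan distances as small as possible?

(6, 7)

Manhattan distance separates: Σwᵢ(|x−xᵢ|+|y−yᵢ|) = Σwᵢ|x−xᵢ| + Σwᵢ|y−yᵢ|, so x and y are optimised independently as 1-D weighted medians.
Total weight W = 235; half = 117.5.
x-coordinate, sorted with cumulative weight:
  x=2 (B, w=40) cum 40
  x=3 (E, w=50) cum 90
  x=4 (G, w=10) cum 100
  x=6 (D, w=90) cum 190  ← median
  x=7 (F, w=25) cum 215
  x=9 (C, w=9) cum 224
  x=10 (A, w=11) cum 235
⇒ x* = 6
y-coordinate, sorted with cumulative weight:
  y=1 (D, w=90) cum 90
  y=1 (F, w=25) cum 115
  y=7 (C, w=9) cum 124  ← median
  y=8 (B, w=40) cum 164
  y=9 (E, w=50) cum 214
  y=10 (A, w=11) cum 225
  y=11 (G, w=10) cum 235
⇒ y* = 7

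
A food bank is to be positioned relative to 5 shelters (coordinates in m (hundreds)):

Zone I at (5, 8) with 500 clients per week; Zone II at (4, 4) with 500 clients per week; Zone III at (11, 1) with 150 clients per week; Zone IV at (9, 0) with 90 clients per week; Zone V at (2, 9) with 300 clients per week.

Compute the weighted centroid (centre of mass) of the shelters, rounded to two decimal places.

The minimiser of Σwᵢ‖p−pᵢ‖² is the weighted centroid p* = (Σwᵢpᵢ)/(Σwᵢ).
Σwᵢ = 1540.
Σwᵢxᵢ = 500·5 + 500·4 + 150·11 + 90·9 + 300·2 = 7560.
Σwᵢyᵢ = 500·8 + 500·4 + 150·1 + 90·0 + 300·9 = 8850.
x* = 7560/1540 = 4.91, y* = 8850/1540 = 5.75.

(4.91, 5.75)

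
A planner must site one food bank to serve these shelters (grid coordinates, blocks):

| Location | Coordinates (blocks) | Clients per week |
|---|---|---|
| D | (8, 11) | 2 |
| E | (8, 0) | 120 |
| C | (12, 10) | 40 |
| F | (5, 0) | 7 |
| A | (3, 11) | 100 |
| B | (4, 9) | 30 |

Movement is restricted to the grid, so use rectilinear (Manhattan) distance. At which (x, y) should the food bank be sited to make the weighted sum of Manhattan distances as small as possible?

(8, 9)

Manhattan distance separates: Σwᵢ(|x−xᵢ|+|y−yᵢ|) = Σwᵢ|x−xᵢ| + Σwᵢ|y−yᵢ|, so x and y are optimised independently as 1-D weighted medians.
Total weight W = 299; half = 149.5.
x-coordinate, sorted with cumulative weight:
  x=3 (A, w=100) cum 100
  x=4 (B, w=30) cum 130
  x=5 (F, w=7) cum 137
  x=8 (D, w=2) cum 139
  x=8 (E, w=120) cum 259  ← median
  x=12 (C, w=40) cum 299
⇒ x* = 8
y-coordinate, sorted with cumulative weight:
  y=0 (E, w=120) cum 120
  y=0 (F, w=7) cum 127
  y=9 (B, w=30) cum 157  ← median
  y=10 (C, w=40) cum 197
  y=11 (D, w=2) cum 199
  y=11 (A, w=100) cum 299
⇒ y* = 9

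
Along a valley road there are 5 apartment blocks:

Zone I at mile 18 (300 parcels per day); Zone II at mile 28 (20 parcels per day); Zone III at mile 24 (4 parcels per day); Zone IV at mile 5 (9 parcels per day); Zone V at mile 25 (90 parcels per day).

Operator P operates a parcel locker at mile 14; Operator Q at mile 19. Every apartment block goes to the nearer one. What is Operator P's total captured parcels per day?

9

The indifferent point is the midpoint (14+19)/2 = 16.5; apartment blocks left of it (closer to Operator P at 14) go to Operator P, those right go to Operator Q.
  Zone IV at 5 (w=9) → Operator P
  Zone I at 18 (w=300) → Operator Q
  Zone III at 24 (w=4) → Operator Q
  Zone V at 25 (w=90) → Operator Q
  Zone II at 28 (w=20) → Operator Q
Operator P captures 9; Operator Q captures 414.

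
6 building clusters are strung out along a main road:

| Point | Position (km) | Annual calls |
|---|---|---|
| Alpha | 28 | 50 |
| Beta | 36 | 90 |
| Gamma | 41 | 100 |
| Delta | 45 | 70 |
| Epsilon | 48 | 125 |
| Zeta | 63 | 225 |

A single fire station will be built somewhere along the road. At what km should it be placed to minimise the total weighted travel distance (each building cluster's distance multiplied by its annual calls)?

For a sum of weighted absolute distances on a line, the optimum is the weighted median (not the mean). Total weight W = 660; half-weight = 330.
Sort by position and accumulate weight:
  km 28 (Alpha, w=50) → cum 50
  km 36 (Beta, w=90) → cum 140
  km 41 (Gamma, w=100) → cum 240
  km 45 (Delta, w=70) → cum 310
  km 48 (Epsilon, w=125) → cum 435  ≥ 330 → median here
  km 63 (Zeta, w=225) → cum 660
Optimal location: km 48.

x = 48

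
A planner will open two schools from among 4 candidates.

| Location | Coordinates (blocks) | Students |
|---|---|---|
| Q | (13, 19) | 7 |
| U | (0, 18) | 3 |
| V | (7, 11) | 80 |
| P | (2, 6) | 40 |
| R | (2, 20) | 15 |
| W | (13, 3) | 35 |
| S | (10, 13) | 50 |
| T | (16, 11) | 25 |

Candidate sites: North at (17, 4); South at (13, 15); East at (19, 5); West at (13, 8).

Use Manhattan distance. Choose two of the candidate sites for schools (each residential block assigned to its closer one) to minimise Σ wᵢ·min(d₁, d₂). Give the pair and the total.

Evaluate every pair (each demand assigned to the nearer of the two):
  {South, West}: total = 2131
  {North, South}: total = 2396
  {North, West}: total = 2456
  {East, West}: total = 2456
  {South, East}: total = 2541
  {North, East}: total = 3906
Best pair: {South, West} with total 2131.

{South, West}, total 2131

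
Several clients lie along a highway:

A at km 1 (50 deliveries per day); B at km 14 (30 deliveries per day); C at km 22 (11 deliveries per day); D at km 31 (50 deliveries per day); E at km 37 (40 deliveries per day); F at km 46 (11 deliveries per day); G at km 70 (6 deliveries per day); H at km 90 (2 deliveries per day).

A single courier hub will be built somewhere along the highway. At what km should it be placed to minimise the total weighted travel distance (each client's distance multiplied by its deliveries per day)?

x = 31

For a sum of weighted absolute distances on a line, the optimum is the weighted median (not the mean). Total weight W = 200; half-weight = 100.
Sort by position and accumulate weight:
  km 1 (A, w=50) → cum 50
  km 14 (B, w=30) → cum 80
  km 22 (C, w=11) → cum 91
  km 31 (D, w=50) → cum 141  ≥ 100 → median here
  km 37 (E, w=40) → cum 181
  km 46 (F, w=11) → cum 192
  km 70 (G, w=6) → cum 198
  km 90 (H, w=2) → cum 200
Optimal location: km 31.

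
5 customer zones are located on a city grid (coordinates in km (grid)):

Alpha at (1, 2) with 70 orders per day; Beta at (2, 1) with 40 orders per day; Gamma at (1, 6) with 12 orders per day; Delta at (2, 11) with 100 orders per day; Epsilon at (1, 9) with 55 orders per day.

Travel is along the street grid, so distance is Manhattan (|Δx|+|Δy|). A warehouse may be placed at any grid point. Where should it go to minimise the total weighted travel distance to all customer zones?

(2, 9)

Manhattan distance separates: Σwᵢ(|x−xᵢ|+|y−yᵢ|) = Σwᵢ|x−xᵢ| + Σwᵢ|y−yᵢ|, so x and y are optimised independently as 1-D weighted medians.
Total weight W = 277; half = 138.5.
x-coordinate, sorted with cumulative weight:
  x=1 (Alpha, w=70) cum 70
  x=1 (Gamma, w=12) cum 82
  x=1 (Epsilon, w=55) cum 137
  x=2 (Beta, w=40) cum 177  ← median
  x=2 (Delta, w=100) cum 277
⇒ x* = 2
y-coordinate, sorted with cumulative weight:
  y=1 (Beta, w=40) cum 40
  y=2 (Alpha, w=70) cum 110
  y=6 (Gamma, w=12) cum 122
  y=9 (Epsilon, w=55) cum 177  ← median
  y=11 (Delta, w=100) cum 277
⇒ y* = 9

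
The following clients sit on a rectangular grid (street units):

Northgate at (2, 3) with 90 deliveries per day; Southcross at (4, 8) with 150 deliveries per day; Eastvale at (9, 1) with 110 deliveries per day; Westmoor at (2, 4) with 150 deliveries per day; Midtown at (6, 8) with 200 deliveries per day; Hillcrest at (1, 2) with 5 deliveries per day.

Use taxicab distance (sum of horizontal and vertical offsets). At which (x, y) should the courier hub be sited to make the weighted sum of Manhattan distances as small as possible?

(4, 4)

Manhattan distance separates: Σwᵢ(|x−xᵢ|+|y−yᵢ|) = Σwᵢ|x−xᵢ| + Σwᵢ|y−yᵢ|, so x and y are optimised independently as 1-D weighted medians.
Total weight W = 705; half = 352.5.
x-coordinate, sorted with cumulative weight:
  x=1 (Hillcrest, w=5) cum 5
  x=2 (Northgate, w=90) cum 95
  x=2 (Westmoor, w=150) cum 245
  x=4 (Southcross, w=150) cum 395  ← median
  x=6 (Midtown, w=200) cum 595
  x=9 (Eastvale, w=110) cum 705
⇒ x* = 4
y-coordinate, sorted with cumulative weight:
  y=1 (Eastvale, w=110) cum 110
  y=2 (Hillcrest, w=5) cum 115
  y=3 (Northgate, w=90) cum 205
  y=4 (Westmoor, w=150) cum 355  ← median
  y=8 (Southcross, w=150) cum 505
  y=8 (Midtown, w=200) cum 705
⇒ y* = 4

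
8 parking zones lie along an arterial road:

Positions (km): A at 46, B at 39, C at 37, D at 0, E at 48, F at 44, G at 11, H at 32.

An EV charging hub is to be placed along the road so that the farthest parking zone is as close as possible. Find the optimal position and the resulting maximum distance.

The 1-center on a line is the midpoint of the two extreme points: leftmost at 0, rightmost at 48.
Optimal location = (0 + 48)/2 = 24; maximum distance = (48 − 0)/2 = 24.

location 24, max distance 24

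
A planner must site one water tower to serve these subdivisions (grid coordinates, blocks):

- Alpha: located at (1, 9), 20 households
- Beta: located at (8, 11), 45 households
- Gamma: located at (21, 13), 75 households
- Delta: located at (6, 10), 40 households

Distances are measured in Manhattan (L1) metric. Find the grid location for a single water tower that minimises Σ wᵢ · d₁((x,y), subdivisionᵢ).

Manhattan distance separates: Σwᵢ(|x−xᵢ|+|y−yᵢ|) = Σwᵢ|x−xᵢ| + Σwᵢ|y−yᵢ|, so x and y are optimised independently as 1-D weighted medians.
Total weight W = 180; half = 90.
x-coordinate, sorted with cumulative weight:
  x=1 (Alpha, w=20) cum 20
  x=6 (Delta, w=40) cum 60
  x=8 (Beta, w=45) cum 105  ← median
  x=21 (Gamma, w=75) cum 180
⇒ x* = 8
y-coordinate, sorted with cumulative weight:
  y=9 (Alpha, w=20) cum 20
  y=10 (Delta, w=40) cum 60
  y=11 (Beta, w=45) cum 105  ← median
  y=13 (Gamma, w=75) cum 180
⇒ y* = 11

(8, 11)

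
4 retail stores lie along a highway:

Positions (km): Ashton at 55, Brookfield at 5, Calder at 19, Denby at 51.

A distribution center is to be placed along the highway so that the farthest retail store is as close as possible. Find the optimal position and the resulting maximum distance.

The 1-center on a line is the midpoint of the two extreme points: leftmost at 5, rightmost at 55.
Optimal location = (5 + 55)/2 = 30; maximum distance = (55 − 5)/2 = 25.

location 30, max distance 25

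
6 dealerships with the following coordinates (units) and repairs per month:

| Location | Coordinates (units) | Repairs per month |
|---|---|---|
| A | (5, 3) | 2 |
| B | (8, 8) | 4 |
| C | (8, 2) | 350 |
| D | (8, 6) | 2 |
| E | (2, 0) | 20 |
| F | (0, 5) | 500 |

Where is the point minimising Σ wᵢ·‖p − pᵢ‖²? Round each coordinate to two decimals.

The minimiser of Σwᵢ‖p−pᵢ‖² is the weighted centroid p* = (Σwᵢpᵢ)/(Σwᵢ).
Σwᵢ = 878.
Σwᵢxᵢ = 2·5 + 4·8 + 350·8 + 2·8 + 20·2 + 500·0 = 2898.
Σwᵢyᵢ = 2·3 + 4·8 + 350·2 + 2·6 + 20·0 + 500·5 = 3250.
x* = 2898/878 = 3.30, y* = 3250/878 = 3.70.

(3.30, 3.70)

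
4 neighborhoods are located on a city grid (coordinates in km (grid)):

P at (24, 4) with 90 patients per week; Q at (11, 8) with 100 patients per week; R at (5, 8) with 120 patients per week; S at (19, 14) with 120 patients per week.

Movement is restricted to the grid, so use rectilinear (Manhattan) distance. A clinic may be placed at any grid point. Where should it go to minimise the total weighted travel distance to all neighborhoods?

Manhattan distance separates: Σwᵢ(|x−xᵢ|+|y−yᵢ|) = Σwᵢ|x−xᵢ| + Σwᵢ|y−yᵢ|, so x and y are optimised independently as 1-D weighted medians.
Total weight W = 430; half = 215.
x-coordinate, sorted with cumulative weight:
  x=5 (R, w=120) cum 120
  x=11 (Q, w=100) cum 220  ← median
  x=19 (S, w=120) cum 340
  x=24 (P, w=90) cum 430
⇒ x* = 11
y-coordinate, sorted with cumulative weight:
  y=4 (P, w=90) cum 90
  y=8 (Q, w=100) cum 190
  y=8 (R, w=120) cum 310  ← median
  y=14 (S, w=120) cum 430
⇒ y* = 8

(11, 8)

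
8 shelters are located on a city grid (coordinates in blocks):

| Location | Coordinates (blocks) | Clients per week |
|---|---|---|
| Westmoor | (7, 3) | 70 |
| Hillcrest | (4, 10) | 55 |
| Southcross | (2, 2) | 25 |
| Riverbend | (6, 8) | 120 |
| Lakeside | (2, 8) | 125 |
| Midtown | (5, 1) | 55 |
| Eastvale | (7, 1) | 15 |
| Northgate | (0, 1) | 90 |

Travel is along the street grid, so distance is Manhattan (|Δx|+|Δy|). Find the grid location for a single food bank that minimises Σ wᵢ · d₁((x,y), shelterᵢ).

(4, 8)

Manhattan distance separates: Σwᵢ(|x−xᵢ|+|y−yᵢ|) = Σwᵢ|x−xᵢ| + Σwᵢ|y−yᵢ|, so x and y are optimised independently as 1-D weighted medians.
Total weight W = 555; half = 277.5.
x-coordinate, sorted with cumulative weight:
  x=0 (Northgate, w=90) cum 90
  x=2 (Southcross, w=25) cum 115
  x=2 (Lakeside, w=125) cum 240
  x=4 (Hillcrest, w=55) cum 295  ← median
  x=5 (Midtown, w=55) cum 350
  x=6 (Riverbend, w=120) cum 470
  x=7 (Westmoor, w=70) cum 540
  x=7 (Eastvale, w=15) cum 555
⇒ x* = 4
y-coordinate, sorted with cumulative weight:
  y=1 (Midtown, w=55) cum 55
  y=1 (Eastvale, w=15) cum 70
  y=1 (Northgate, w=90) cum 160
  y=2 (Southcross, w=25) cum 185
  y=3 (Westmoor, w=70) cum 255
  y=8 (Riverbend, w=120) cum 375  ← median
  y=8 (Lakeside, w=125) cum 500
  y=10 (Hillcrest, w=55) cum 555
⇒ y* = 8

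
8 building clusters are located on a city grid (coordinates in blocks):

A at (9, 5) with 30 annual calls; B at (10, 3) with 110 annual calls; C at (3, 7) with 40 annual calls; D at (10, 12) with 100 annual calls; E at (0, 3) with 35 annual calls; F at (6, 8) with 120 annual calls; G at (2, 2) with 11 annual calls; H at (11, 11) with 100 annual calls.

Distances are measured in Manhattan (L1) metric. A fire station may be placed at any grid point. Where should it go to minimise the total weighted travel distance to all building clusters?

(10, 8)

Manhattan distance separates: Σwᵢ(|x−xᵢ|+|y−yᵢ|) = Σwᵢ|x−xᵢ| + Σwᵢ|y−yᵢ|, so x and y are optimised independently as 1-D weighted medians.
Total weight W = 546; half = 273.
x-coordinate, sorted with cumulative weight:
  x=0 (E, w=35) cum 35
  x=2 (G, w=11) cum 46
  x=3 (C, w=40) cum 86
  x=6 (F, w=120) cum 206
  x=9 (A, w=30) cum 236
  x=10 (B, w=110) cum 346  ← median
  x=10 (D, w=100) cum 446
  x=11 (H, w=100) cum 546
⇒ x* = 10
y-coordinate, sorted with cumulative weight:
  y=2 (G, w=11) cum 11
  y=3 (B, w=110) cum 121
  y=3 (E, w=35) cum 156
  y=5 (A, w=30) cum 186
  y=7 (C, w=40) cum 226
  y=8 (F, w=120) cum 346  ← median
  y=11 (H, w=100) cum 446
  y=12 (D, w=100) cum 546
⇒ y* = 8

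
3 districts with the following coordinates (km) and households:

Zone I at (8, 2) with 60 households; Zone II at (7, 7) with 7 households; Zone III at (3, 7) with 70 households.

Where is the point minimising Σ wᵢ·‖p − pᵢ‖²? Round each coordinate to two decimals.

The minimiser of Σwᵢ‖p−pᵢ‖² is the weighted centroid p* = (Σwᵢpᵢ)/(Σwᵢ).
Σwᵢ = 137.
Σwᵢxᵢ = 60·8 + 7·7 + 70·3 = 739.
Σwᵢyᵢ = 60·2 + 7·7 + 70·7 = 659.
x* = 739/137 = 5.39, y* = 659/137 = 4.81.

(5.39, 4.81)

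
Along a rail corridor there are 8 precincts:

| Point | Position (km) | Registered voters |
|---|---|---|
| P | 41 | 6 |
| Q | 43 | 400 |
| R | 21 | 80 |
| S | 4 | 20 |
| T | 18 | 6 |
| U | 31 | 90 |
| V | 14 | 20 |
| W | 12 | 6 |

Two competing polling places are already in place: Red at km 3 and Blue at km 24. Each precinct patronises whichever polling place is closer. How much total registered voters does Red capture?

26

The indifferent point is the midpoint (3+24)/2 = 13.5; precincts left of it (closer to Red at 3) go to Red, those right go to Blue.
  S at 4 (w=20) → Red
  W at 12 (w=6) → Red
  V at 14 (w=20) → Blue
  T at 18 (w=6) → Blue
  R at 21 (w=80) → Blue
  U at 31 (w=90) → Blue
  P at 41 (w=6) → Blue
  Q at 43 (w=400) → Blue
Red captures 26; Blue captures 602.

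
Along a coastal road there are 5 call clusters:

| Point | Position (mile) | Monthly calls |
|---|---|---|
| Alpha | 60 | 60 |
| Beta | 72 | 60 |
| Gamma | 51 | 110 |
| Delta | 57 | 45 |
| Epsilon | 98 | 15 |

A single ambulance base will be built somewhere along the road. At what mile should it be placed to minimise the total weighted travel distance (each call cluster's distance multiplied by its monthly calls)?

For a sum of weighted absolute distances on a line, the optimum is the weighted median (not the mean). Total weight W = 290; half-weight = 145.
Sort by position and accumulate weight:
  mile 51 (Gamma, w=110) → cum 110
  mile 57 (Delta, w=45) → cum 155  ≥ 145 → median here
  mile 60 (Alpha, w=60) → cum 215
  mile 72 (Beta, w=60) → cum 275
  mile 98 (Epsilon, w=15) → cum 290
Optimal location: mile 57.

x = 57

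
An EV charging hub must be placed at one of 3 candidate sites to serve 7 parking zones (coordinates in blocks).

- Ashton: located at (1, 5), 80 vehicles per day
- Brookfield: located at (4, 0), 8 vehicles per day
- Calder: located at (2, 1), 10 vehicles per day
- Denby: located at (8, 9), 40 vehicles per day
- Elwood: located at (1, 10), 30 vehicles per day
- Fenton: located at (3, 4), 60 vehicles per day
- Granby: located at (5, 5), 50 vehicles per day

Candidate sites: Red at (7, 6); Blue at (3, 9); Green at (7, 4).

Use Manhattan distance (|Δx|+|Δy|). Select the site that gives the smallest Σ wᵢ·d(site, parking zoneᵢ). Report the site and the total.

Blue, total 1540 blocks

Total weighted distance at each candidate:
  Red (7, 6): total = 1702
  Blue (3, 9): total = 1540
  Green (7, 4): total = 1686
Minimum is at Blue with total 1540 blocks.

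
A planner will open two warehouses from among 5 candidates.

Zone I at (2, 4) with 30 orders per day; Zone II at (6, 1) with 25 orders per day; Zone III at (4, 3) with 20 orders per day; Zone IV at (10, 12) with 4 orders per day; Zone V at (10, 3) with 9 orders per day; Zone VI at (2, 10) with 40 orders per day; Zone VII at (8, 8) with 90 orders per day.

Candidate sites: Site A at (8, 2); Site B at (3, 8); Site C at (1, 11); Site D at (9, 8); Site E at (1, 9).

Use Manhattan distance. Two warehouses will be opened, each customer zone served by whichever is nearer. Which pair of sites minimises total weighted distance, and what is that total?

Evaluate every pair (each demand assigned to the nearer of the two):
  {Site B, Site D}: total = 804
  {Site D, Site E}: total = 854
  {Site A, Site D}: total = 912
  {Site C, Site D}: total = 934
  {Site A, Site B}: total = 966
  {Site A, Site E}: total = 1050
  {Site A, Site C}: total = 1102
  {Site B, Site C}: total = 1198
  {Site B, Site E}: total = 1202
  {Site C, Site E}: total = 1660
Best pair: {Site B, Site D} with total 804.

{Site B, Site D}, total 804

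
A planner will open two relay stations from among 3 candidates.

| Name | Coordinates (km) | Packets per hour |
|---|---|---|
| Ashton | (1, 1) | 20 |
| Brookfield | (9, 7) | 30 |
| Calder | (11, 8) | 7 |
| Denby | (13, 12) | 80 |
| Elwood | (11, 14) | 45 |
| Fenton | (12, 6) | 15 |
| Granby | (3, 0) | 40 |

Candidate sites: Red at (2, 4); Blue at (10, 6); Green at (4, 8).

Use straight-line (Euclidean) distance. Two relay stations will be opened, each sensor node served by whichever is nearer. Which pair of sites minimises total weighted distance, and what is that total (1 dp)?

{Red, Blue}, total 1215.7

Evaluate every pair (each demand assigned to the nearer of the two):
  {Red, Blue}: total = 1215.7
  {Blue, Green}: total = 1462.3
  {Red, Green}: total = 1756.6
Best pair: {Red, Blue} with total 1215.7.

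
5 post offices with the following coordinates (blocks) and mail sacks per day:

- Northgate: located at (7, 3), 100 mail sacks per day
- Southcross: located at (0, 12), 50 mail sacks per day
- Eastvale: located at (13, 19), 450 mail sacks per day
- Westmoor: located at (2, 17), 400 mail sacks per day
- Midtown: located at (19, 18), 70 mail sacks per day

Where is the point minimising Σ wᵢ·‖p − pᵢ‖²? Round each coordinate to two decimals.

The minimiser of Σwᵢ‖p−pᵢ‖² is the weighted centroid p* = (Σwᵢpᵢ)/(Σwᵢ).
Σwᵢ = 1070.
Σwᵢxᵢ = 100·7 + 50·0 + 450·13 + 400·2 + 70·19 = 8680.
Σwᵢyᵢ = 100·3 + 50·12 + 450·19 + 400·17 + 70·18 = 17510.
x* = 8680/1070 = 8.11, y* = 17510/1070 = 16.36.

(8.11, 16.36)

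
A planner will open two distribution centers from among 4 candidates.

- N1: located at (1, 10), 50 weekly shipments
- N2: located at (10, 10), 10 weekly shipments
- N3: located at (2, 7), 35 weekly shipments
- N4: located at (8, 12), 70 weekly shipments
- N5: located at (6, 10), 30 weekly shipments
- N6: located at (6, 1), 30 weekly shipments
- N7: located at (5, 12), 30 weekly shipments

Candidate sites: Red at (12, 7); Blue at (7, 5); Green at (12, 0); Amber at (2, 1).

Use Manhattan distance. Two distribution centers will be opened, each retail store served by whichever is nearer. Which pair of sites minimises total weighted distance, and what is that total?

Evaluate every pair (each demand assigned to the nearer of the two):
  {Blue, Amber}: total = 1920
  {Red, Blue}: total = 2005
  {Blue, Green}: total = 2035
  {Red, Amber}: total = 2140
  {Red, Green}: total = 2570
  {Green, Amber}: total = 2880
Best pair: {Blue, Amber} with total 1920.

{Blue, Amber}, total 1920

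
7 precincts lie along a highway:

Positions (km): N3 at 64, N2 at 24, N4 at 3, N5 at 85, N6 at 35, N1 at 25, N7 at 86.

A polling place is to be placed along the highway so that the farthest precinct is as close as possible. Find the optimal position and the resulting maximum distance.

location 44.5, max distance 41.5

The 1-center on a line is the midpoint of the two extreme points: leftmost at 3, rightmost at 86.
Optimal location = (3 + 86)/2 = 44.5; maximum distance = (86 − 3)/2 = 41.5.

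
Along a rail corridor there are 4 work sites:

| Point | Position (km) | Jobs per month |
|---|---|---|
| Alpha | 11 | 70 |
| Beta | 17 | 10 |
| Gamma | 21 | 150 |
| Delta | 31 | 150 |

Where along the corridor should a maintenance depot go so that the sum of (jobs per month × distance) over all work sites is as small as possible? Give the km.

For a sum of weighted absolute distances on a line, the optimum is the weighted median (not the mean). Total weight W = 380; half-weight = 190.
Sort by position and accumulate weight:
  km 11 (Alpha, w=70) → cum 70
  km 17 (Beta, w=10) → cum 80
  km 21 (Gamma, w=150) → cum 230  ≥ 190 → median here
  km 31 (Delta, w=150) → cum 380
Optimal location: km 21.

x = 21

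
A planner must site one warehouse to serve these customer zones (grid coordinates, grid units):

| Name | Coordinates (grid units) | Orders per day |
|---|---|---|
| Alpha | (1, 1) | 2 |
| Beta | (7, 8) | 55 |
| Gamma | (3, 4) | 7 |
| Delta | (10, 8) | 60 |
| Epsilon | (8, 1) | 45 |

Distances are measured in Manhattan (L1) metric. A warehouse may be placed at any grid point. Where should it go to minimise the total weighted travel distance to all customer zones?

Manhattan distance separates: Σwᵢ(|x−xᵢ|+|y−yᵢ|) = Σwᵢ|x−xᵢ| + Σwᵢ|y−yᵢ|, so x and y are optimised independently as 1-D weighted medians.
Total weight W = 169; half = 84.5.
x-coordinate, sorted with cumulative weight:
  x=1 (Alpha, w=2) cum 2
  x=3 (Gamma, w=7) cum 9
  x=7 (Beta, w=55) cum 64
  x=8 (Epsilon, w=45) cum 109  ← median
  x=10 (Delta, w=60) cum 169
⇒ x* = 8
y-coordinate, sorted with cumulative weight:
  y=1 (Alpha, w=2) cum 2
  y=1 (Epsilon, w=45) cum 47
  y=4 (Gamma, w=7) cum 54
  y=8 (Beta, w=55) cum 109  ← median
  y=8 (Delta, w=60) cum 169
⇒ y* = 8

(8, 8)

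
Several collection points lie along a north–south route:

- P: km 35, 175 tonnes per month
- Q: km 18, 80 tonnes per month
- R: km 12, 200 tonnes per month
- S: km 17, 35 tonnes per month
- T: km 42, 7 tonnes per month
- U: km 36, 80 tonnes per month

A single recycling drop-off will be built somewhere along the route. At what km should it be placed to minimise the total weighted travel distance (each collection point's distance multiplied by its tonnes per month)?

For a sum of weighted absolute distances on a line, the optimum is the weighted median (not the mean). Total weight W = 577; half-weight = 288.5.
Sort by position and accumulate weight:
  km 12 (R, w=200) → cum 200
  km 17 (S, w=35) → cum 235
  km 18 (Q, w=80) → cum 315  ≥ 288.5 → median here
  km 35 (P, w=175) → cum 490
  km 36 (U, w=80) → cum 570
  km 42 (T, w=7) → cum 577
Optimal location: km 18.

x = 18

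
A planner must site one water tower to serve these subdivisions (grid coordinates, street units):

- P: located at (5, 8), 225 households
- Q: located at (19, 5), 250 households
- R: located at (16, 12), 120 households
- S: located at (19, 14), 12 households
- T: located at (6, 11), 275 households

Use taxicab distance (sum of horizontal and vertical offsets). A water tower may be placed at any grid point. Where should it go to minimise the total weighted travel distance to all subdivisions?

(6, 8)

Manhattan distance separates: Σwᵢ(|x−xᵢ|+|y−yᵢ|) = Σwᵢ|x−xᵢ| + Σwᵢ|y−yᵢ|, so x and y are optimised independently as 1-D weighted medians.
Total weight W = 882; half = 441.
x-coordinate, sorted with cumulative weight:
  x=5 (P, w=225) cum 225
  x=6 (T, w=275) cum 500  ← median
  x=16 (R, w=120) cum 620
  x=19 (Q, w=250) cum 870
  x=19 (S, w=12) cum 882
⇒ x* = 6
y-coordinate, sorted with cumulative weight:
  y=5 (Q, w=250) cum 250
  y=8 (P, w=225) cum 475  ← median
  y=11 (T, w=275) cum 750
  y=12 (R, w=120) cum 870
  y=14 (S, w=12) cum 882
⇒ y* = 8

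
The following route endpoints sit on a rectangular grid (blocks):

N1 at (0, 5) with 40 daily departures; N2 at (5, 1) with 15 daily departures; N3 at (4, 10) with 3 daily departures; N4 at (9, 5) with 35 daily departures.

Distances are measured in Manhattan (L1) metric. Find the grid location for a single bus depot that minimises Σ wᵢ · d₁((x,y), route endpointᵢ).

(5, 5)

Manhattan distance separates: Σwᵢ(|x−xᵢ|+|y−yᵢ|) = Σwᵢ|x−xᵢ| + Σwᵢ|y−yᵢ|, so x and y are optimised independently as 1-D weighted medians.
Total weight W = 93; half = 46.5.
x-coordinate, sorted with cumulative weight:
  x=0 (N1, w=40) cum 40
  x=4 (N3, w=3) cum 43
  x=5 (N2, w=15) cum 58  ← median
  x=9 (N4, w=35) cum 93
⇒ x* = 5
y-coordinate, sorted with cumulative weight:
  y=1 (N2, w=15) cum 15
  y=5 (N1, w=40) cum 55  ← median
  y=5 (N4, w=35) cum 90
  y=10 (N3, w=3) cum 93
⇒ y* = 5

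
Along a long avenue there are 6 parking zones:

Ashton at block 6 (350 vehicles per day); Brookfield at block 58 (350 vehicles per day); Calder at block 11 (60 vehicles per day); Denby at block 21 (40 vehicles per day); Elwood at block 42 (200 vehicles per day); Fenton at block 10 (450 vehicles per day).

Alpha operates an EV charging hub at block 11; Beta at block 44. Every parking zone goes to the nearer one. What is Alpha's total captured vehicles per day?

900

The indifferent point is the midpoint (11+44)/2 = 27.5; parking zones left of it (closer to Alpha at 11) go to Alpha, those right go to Beta.
  Ashton at 6 (w=350) → Alpha
  Fenton at 10 (w=450) → Alpha
  Calder at 11 (w=60) → Alpha
  Denby at 21 (w=40) → Alpha
  Elwood at 42 (w=200) → Beta
  Brookfield at 58 (w=350) → Beta
Alpha captures 900; Beta captures 550.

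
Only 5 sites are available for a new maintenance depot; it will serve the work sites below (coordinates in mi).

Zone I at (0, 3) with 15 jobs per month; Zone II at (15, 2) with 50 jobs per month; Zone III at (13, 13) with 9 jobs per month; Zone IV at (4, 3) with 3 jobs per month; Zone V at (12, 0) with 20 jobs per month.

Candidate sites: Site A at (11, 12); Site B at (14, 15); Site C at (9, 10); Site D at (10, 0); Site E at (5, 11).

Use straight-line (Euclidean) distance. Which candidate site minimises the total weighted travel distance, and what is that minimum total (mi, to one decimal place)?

Site D, total 606.1 mi

Total weighted distance at each candidate:
  Site A (11, 12): total = 1046.9
  Site B (14, 15): total = 1298.1
  Site C (9, 10): total = 950.6
  Site D (10, 0): total = 606.1
  Site E (5, 11): total = 1173.4
Minimum is at Site D with total 606.1 mi.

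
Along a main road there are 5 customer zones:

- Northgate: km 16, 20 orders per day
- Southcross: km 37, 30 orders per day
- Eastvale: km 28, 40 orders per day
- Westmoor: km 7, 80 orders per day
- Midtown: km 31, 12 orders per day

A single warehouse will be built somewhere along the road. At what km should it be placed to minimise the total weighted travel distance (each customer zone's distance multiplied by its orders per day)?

x = 16

For a sum of weighted absolute distances on a line, the optimum is the weighted median (not the mean). Total weight W = 182; half-weight = 91.
Sort by position and accumulate weight:
  km 7 (Westmoor, w=80) → cum 80
  km 16 (Northgate, w=20) → cum 100  ≥ 91 → median here
  km 28 (Eastvale, w=40) → cum 140
  km 31 (Midtown, w=12) → cum 152
  km 37 (Southcross, w=30) → cum 182
Optimal location: km 16.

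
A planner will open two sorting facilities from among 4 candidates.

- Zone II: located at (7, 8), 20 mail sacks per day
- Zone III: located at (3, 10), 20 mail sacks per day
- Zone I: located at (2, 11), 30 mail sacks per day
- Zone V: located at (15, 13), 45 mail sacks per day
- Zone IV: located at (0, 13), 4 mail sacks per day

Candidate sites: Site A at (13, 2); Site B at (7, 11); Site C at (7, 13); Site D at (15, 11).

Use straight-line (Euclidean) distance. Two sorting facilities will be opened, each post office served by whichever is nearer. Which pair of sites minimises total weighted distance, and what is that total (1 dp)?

{Site B, Site D}, total 411.6

Evaluate every pair (each demand assigned to the nearer of the two):
  {Site B, Site D}: total = 411.6
  {Site C, Site D}: total = 479.6
  {Site B, Site C}: total = 680.5
  {Site A, Site B}: total = 692.7
  {Site A, Site C}: total = 749.6
  {Site A, Site D}: total = 951.1
Best pair: {Site B, Site D} with total 411.6.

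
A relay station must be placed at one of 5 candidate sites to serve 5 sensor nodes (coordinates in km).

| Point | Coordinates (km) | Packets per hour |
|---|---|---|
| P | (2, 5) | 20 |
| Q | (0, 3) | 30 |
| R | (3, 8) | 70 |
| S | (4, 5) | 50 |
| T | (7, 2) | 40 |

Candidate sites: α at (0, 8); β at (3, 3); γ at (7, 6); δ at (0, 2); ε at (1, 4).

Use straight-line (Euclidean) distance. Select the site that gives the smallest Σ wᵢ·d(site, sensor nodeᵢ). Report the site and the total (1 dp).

β, total 761.4 km

Total weighted distance at each candidate:
  α (0, 8): total = 1050.9
  β (3, 3): total = 761.4
  γ (7, 6): total = 961.6
  δ (0, 2): total = 1101.7
  ε (1, 4): total = 794.9
Minimum is at β with total 761.4 km.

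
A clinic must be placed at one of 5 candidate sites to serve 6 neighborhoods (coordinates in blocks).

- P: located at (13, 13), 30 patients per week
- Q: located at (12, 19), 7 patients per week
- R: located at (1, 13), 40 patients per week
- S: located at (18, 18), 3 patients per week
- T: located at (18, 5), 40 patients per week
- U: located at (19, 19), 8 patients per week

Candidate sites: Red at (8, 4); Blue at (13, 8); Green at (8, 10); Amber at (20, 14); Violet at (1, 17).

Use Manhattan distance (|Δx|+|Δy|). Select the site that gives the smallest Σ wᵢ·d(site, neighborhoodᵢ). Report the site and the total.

Blue, total 1415 blocks

Total weighted distance at each candidate:
  Red (8, 4): total = 1913
  Blue (13, 8): total = 1415
  Green (8, 10): total = 1545
  Amber (20, 14): total = 1637
  Violet (1, 17): total = 2105
Minimum is at Blue with total 1415 blocks.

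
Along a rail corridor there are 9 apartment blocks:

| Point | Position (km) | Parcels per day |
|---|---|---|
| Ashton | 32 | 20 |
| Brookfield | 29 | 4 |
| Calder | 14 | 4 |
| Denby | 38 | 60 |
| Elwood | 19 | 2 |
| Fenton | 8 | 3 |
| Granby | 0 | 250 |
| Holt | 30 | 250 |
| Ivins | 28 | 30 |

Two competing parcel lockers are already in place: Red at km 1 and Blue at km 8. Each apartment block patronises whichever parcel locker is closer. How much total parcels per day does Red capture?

250

The indifferent point is the midpoint (1+8)/2 = 4.5; apartment blocks left of it (closer to Red at 1) go to Red, those right go to Blue.
  Granby at 0 (w=250) → Red
  Fenton at 8 (w=3) → Blue
  Calder at 14 (w=4) → Blue
  Elwood at 19 (w=2) → Blue
  Ivins at 28 (w=30) → Blue
  Brookfield at 29 (w=4) → Blue
  Holt at 30 (w=250) → Blue
  Ashton at 32 (w=20) → Blue
  Denby at 38 (w=60) → Blue
Red captures 250; Blue captures 373.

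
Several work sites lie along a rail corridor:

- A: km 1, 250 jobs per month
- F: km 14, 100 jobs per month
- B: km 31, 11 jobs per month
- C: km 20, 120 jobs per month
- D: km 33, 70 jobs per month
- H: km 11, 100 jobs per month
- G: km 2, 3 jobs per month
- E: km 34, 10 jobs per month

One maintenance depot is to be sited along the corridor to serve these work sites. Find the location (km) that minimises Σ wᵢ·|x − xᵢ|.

For a sum of weighted absolute distances on a line, the optimum is the weighted median (not the mean). Total weight W = 664; half-weight = 332.
Sort by position and accumulate weight:
  km 1 (A, w=250) → cum 250
  km 2 (G, w=3) → cum 253
  km 11 (H, w=100) → cum 353  ≥ 332 → median here
  km 14 (F, w=100) → cum 453
  km 20 (C, w=120) → cum 573
  km 31 (B, w=11) → cum 584
  km 33 (D, w=70) → cum 654
  km 34 (E, w=10) → cum 664
Optimal location: km 11.

x = 11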